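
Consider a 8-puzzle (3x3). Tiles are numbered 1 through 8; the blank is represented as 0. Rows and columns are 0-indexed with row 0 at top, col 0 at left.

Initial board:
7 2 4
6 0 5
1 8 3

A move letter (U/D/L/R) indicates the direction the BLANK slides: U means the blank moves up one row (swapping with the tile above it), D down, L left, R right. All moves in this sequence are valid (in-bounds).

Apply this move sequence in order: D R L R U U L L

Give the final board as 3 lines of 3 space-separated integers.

Answer: 0 7 2
6 8 4
1 3 5

Derivation:
After move 1 (D):
7 2 4
6 8 5
1 0 3

After move 2 (R):
7 2 4
6 8 5
1 3 0

After move 3 (L):
7 2 4
6 8 5
1 0 3

After move 4 (R):
7 2 4
6 8 5
1 3 0

After move 5 (U):
7 2 4
6 8 0
1 3 5

After move 6 (U):
7 2 0
6 8 4
1 3 5

After move 7 (L):
7 0 2
6 8 4
1 3 5

After move 8 (L):
0 7 2
6 8 4
1 3 5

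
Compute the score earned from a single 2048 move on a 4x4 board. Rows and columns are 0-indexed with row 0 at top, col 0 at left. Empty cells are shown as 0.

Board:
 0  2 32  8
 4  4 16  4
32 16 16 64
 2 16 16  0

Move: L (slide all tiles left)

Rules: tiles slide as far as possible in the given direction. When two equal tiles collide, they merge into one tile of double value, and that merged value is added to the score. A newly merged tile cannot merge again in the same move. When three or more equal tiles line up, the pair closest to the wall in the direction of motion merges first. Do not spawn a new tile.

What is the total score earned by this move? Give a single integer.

Slide left:
row 0: [0, 2, 32, 8] -> [2, 32, 8, 0]  score +0 (running 0)
row 1: [4, 4, 16, 4] -> [8, 16, 4, 0]  score +8 (running 8)
row 2: [32, 16, 16, 64] -> [32, 32, 64, 0]  score +32 (running 40)
row 3: [2, 16, 16, 0] -> [2, 32, 0, 0]  score +32 (running 72)
Board after move:
 2 32  8  0
 8 16  4  0
32 32 64  0
 2 32  0  0

Answer: 72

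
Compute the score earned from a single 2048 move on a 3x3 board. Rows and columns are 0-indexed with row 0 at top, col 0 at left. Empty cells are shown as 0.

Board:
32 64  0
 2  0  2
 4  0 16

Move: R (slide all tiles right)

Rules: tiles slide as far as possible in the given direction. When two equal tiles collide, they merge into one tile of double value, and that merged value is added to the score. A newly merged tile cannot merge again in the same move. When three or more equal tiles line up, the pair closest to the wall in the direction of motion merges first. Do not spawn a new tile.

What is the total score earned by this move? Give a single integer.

Answer: 4

Derivation:
Slide right:
row 0: [32, 64, 0] -> [0, 32, 64]  score +0 (running 0)
row 1: [2, 0, 2] -> [0, 0, 4]  score +4 (running 4)
row 2: [4, 0, 16] -> [0, 4, 16]  score +0 (running 4)
Board after move:
 0 32 64
 0  0  4
 0  4 16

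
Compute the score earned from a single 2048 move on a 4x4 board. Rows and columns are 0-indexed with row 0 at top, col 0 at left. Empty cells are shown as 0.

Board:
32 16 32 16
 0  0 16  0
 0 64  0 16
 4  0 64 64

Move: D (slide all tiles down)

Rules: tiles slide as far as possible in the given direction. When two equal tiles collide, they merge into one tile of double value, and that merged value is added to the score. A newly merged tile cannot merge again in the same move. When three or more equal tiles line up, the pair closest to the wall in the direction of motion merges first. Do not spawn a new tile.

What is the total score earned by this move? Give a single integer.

Answer: 32

Derivation:
Slide down:
col 0: [32, 0, 0, 4] -> [0, 0, 32, 4]  score +0 (running 0)
col 1: [16, 0, 64, 0] -> [0, 0, 16, 64]  score +0 (running 0)
col 2: [32, 16, 0, 64] -> [0, 32, 16, 64]  score +0 (running 0)
col 3: [16, 0, 16, 64] -> [0, 0, 32, 64]  score +32 (running 32)
Board after move:
 0  0  0  0
 0  0 32  0
32 16 16 32
 4 64 64 64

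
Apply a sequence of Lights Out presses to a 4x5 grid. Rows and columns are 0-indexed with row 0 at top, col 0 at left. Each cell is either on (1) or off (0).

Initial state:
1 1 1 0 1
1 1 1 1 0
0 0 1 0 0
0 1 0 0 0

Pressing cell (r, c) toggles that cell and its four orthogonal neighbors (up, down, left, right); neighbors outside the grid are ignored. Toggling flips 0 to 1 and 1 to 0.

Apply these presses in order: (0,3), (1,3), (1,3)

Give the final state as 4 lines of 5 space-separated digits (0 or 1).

After press 1 at (0,3):
1 1 0 1 0
1 1 1 0 0
0 0 1 0 0
0 1 0 0 0

After press 2 at (1,3):
1 1 0 0 0
1 1 0 1 1
0 0 1 1 0
0 1 0 0 0

After press 3 at (1,3):
1 1 0 1 0
1 1 1 0 0
0 0 1 0 0
0 1 0 0 0

Answer: 1 1 0 1 0
1 1 1 0 0
0 0 1 0 0
0 1 0 0 0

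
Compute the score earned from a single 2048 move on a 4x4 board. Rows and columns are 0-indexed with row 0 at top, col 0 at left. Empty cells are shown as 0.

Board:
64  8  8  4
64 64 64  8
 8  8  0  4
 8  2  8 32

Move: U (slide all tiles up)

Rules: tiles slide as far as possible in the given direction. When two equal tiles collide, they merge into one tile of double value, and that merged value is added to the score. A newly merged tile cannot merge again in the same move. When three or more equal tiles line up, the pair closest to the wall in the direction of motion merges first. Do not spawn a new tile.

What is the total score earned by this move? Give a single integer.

Answer: 144

Derivation:
Slide up:
col 0: [64, 64, 8, 8] -> [128, 16, 0, 0]  score +144 (running 144)
col 1: [8, 64, 8, 2] -> [8, 64, 8, 2]  score +0 (running 144)
col 2: [8, 64, 0, 8] -> [8, 64, 8, 0]  score +0 (running 144)
col 3: [4, 8, 4, 32] -> [4, 8, 4, 32]  score +0 (running 144)
Board after move:
128   8   8   4
 16  64  64   8
  0   8   8   4
  0   2   0  32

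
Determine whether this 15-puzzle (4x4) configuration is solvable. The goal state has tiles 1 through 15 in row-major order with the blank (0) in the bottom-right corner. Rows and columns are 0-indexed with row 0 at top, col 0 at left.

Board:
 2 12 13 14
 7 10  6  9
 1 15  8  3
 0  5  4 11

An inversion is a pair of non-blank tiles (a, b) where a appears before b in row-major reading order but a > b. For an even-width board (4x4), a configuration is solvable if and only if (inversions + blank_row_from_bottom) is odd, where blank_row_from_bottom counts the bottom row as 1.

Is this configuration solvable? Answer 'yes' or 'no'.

Inversions: 61
Blank is in row 3 (0-indexed from top), which is row 1 counting from the bottom (bottom = 1).
61 + 1 = 62, which is even, so the puzzle is not solvable.

Answer: no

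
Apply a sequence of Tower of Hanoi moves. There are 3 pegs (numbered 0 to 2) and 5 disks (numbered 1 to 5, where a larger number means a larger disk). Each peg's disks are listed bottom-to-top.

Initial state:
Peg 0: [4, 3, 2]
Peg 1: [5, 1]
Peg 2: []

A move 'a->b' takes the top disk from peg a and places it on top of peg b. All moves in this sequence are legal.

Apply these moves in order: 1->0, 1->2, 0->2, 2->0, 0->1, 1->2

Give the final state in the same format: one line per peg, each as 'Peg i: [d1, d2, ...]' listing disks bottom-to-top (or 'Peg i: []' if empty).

After move 1 (1->0):
Peg 0: [4, 3, 2, 1]
Peg 1: [5]
Peg 2: []

After move 2 (1->2):
Peg 0: [4, 3, 2, 1]
Peg 1: []
Peg 2: [5]

After move 3 (0->2):
Peg 0: [4, 3, 2]
Peg 1: []
Peg 2: [5, 1]

After move 4 (2->0):
Peg 0: [4, 3, 2, 1]
Peg 1: []
Peg 2: [5]

After move 5 (0->1):
Peg 0: [4, 3, 2]
Peg 1: [1]
Peg 2: [5]

After move 6 (1->2):
Peg 0: [4, 3, 2]
Peg 1: []
Peg 2: [5, 1]

Answer: Peg 0: [4, 3, 2]
Peg 1: []
Peg 2: [5, 1]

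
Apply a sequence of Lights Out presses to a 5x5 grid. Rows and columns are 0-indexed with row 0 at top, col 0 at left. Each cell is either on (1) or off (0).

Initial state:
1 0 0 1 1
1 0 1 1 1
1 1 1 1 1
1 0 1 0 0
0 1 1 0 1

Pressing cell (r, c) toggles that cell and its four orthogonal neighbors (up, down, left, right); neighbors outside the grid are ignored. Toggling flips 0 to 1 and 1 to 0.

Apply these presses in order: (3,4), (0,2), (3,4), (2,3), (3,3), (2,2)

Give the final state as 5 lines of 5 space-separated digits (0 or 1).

Answer: 1 1 1 0 1
1 0 1 0 1
1 0 1 0 0
1 0 1 0 1
0 1 1 1 1

Derivation:
After press 1 at (3,4):
1 0 0 1 1
1 0 1 1 1
1 1 1 1 0
1 0 1 1 1
0 1 1 0 0

After press 2 at (0,2):
1 1 1 0 1
1 0 0 1 1
1 1 1 1 0
1 0 1 1 1
0 1 1 0 0

After press 3 at (3,4):
1 1 1 0 1
1 0 0 1 1
1 1 1 1 1
1 0 1 0 0
0 1 1 0 1

After press 4 at (2,3):
1 1 1 0 1
1 0 0 0 1
1 1 0 0 0
1 0 1 1 0
0 1 1 0 1

After press 5 at (3,3):
1 1 1 0 1
1 0 0 0 1
1 1 0 1 0
1 0 0 0 1
0 1 1 1 1

After press 6 at (2,2):
1 1 1 0 1
1 0 1 0 1
1 0 1 0 0
1 0 1 0 1
0 1 1 1 1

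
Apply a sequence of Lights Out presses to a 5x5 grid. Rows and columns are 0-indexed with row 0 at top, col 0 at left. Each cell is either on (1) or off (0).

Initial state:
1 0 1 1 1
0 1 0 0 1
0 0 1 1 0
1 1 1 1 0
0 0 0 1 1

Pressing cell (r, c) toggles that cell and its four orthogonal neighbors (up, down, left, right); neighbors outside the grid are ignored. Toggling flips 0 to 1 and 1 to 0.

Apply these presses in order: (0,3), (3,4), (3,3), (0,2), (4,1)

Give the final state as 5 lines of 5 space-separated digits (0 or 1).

After press 1 at (0,3):
1 0 0 0 0
0 1 0 1 1
0 0 1 1 0
1 1 1 1 0
0 0 0 1 1

After press 2 at (3,4):
1 0 0 0 0
0 1 0 1 1
0 0 1 1 1
1 1 1 0 1
0 0 0 1 0

After press 3 at (3,3):
1 0 0 0 0
0 1 0 1 1
0 0 1 0 1
1 1 0 1 0
0 0 0 0 0

After press 4 at (0,2):
1 1 1 1 0
0 1 1 1 1
0 0 1 0 1
1 1 0 1 0
0 0 0 0 0

After press 5 at (4,1):
1 1 1 1 0
0 1 1 1 1
0 0 1 0 1
1 0 0 1 0
1 1 1 0 0

Answer: 1 1 1 1 0
0 1 1 1 1
0 0 1 0 1
1 0 0 1 0
1 1 1 0 0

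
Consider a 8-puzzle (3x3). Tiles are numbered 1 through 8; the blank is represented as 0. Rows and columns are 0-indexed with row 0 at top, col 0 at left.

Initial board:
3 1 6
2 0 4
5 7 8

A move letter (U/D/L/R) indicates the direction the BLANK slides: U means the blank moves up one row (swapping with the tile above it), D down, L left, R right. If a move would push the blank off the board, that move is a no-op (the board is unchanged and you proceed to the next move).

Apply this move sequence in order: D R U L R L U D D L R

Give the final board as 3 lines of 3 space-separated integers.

After move 1 (D):
3 1 6
2 7 4
5 0 8

After move 2 (R):
3 1 6
2 7 4
5 8 0

After move 3 (U):
3 1 6
2 7 0
5 8 4

After move 4 (L):
3 1 6
2 0 7
5 8 4

After move 5 (R):
3 1 6
2 7 0
5 8 4

After move 6 (L):
3 1 6
2 0 7
5 8 4

After move 7 (U):
3 0 6
2 1 7
5 8 4

After move 8 (D):
3 1 6
2 0 7
5 8 4

After move 9 (D):
3 1 6
2 8 7
5 0 4

After move 10 (L):
3 1 6
2 8 7
0 5 4

After move 11 (R):
3 1 6
2 8 7
5 0 4

Answer: 3 1 6
2 8 7
5 0 4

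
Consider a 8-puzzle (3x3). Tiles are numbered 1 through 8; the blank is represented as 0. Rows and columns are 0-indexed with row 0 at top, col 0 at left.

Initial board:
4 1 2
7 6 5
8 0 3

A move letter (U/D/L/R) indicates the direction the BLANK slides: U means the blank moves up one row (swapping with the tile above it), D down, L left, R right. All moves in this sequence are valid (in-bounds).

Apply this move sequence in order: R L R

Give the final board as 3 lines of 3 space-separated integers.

After move 1 (R):
4 1 2
7 6 5
8 3 0

After move 2 (L):
4 1 2
7 6 5
8 0 3

After move 3 (R):
4 1 2
7 6 5
8 3 0

Answer: 4 1 2
7 6 5
8 3 0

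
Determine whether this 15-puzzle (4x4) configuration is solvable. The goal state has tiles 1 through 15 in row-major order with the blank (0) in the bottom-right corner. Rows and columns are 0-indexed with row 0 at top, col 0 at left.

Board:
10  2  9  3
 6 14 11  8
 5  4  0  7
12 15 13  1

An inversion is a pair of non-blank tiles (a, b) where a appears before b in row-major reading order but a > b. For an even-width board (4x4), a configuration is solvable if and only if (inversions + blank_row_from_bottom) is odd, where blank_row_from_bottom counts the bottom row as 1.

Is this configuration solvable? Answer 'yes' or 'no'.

Answer: no

Derivation:
Inversions: 46
Blank is in row 2 (0-indexed from top), which is row 2 counting from the bottom (bottom = 1).
46 + 2 = 48, which is even, so the puzzle is not solvable.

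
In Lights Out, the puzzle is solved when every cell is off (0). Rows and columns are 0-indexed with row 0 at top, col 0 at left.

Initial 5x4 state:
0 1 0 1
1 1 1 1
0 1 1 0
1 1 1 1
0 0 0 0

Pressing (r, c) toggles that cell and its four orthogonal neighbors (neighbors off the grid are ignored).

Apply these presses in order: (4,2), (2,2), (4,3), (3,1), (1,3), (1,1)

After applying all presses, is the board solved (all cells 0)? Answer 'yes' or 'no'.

Answer: yes

Derivation:
After press 1 at (4,2):
0 1 0 1
1 1 1 1
0 1 1 0
1 1 0 1
0 1 1 1

After press 2 at (2,2):
0 1 0 1
1 1 0 1
0 0 0 1
1 1 1 1
0 1 1 1

After press 3 at (4,3):
0 1 0 1
1 1 0 1
0 0 0 1
1 1 1 0
0 1 0 0

After press 4 at (3,1):
0 1 0 1
1 1 0 1
0 1 0 1
0 0 0 0
0 0 0 0

After press 5 at (1,3):
0 1 0 0
1 1 1 0
0 1 0 0
0 0 0 0
0 0 0 0

After press 6 at (1,1):
0 0 0 0
0 0 0 0
0 0 0 0
0 0 0 0
0 0 0 0

Lights still on: 0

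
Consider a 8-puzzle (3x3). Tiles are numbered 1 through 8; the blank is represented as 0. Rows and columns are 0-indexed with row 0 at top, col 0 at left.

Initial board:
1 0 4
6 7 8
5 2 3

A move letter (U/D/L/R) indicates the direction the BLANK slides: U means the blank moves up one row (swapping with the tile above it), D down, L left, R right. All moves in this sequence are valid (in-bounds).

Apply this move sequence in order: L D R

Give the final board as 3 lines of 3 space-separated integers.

Answer: 6 1 4
7 0 8
5 2 3

Derivation:
After move 1 (L):
0 1 4
6 7 8
5 2 3

After move 2 (D):
6 1 4
0 7 8
5 2 3

After move 3 (R):
6 1 4
7 0 8
5 2 3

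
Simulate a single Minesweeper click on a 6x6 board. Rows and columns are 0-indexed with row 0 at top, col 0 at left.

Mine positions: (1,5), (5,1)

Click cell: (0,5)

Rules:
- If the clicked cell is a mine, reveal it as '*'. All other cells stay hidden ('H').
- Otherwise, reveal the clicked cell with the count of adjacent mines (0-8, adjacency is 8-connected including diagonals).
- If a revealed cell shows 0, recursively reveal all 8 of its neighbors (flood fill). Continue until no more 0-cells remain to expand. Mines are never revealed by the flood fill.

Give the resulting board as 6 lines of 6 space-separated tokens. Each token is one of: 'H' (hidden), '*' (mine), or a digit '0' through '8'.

H H H H H 1
H H H H H H
H H H H H H
H H H H H H
H H H H H H
H H H H H H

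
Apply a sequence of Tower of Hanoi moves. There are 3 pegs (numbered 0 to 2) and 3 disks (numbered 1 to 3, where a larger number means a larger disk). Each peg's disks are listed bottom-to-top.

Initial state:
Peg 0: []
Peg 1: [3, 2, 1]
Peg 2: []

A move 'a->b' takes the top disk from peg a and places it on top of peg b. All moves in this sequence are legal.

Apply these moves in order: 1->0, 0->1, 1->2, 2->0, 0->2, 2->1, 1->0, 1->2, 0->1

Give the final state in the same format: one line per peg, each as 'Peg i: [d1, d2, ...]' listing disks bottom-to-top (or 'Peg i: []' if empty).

Answer: Peg 0: []
Peg 1: [3, 1]
Peg 2: [2]

Derivation:
After move 1 (1->0):
Peg 0: [1]
Peg 1: [3, 2]
Peg 2: []

After move 2 (0->1):
Peg 0: []
Peg 1: [3, 2, 1]
Peg 2: []

After move 3 (1->2):
Peg 0: []
Peg 1: [3, 2]
Peg 2: [1]

After move 4 (2->0):
Peg 0: [1]
Peg 1: [3, 2]
Peg 2: []

After move 5 (0->2):
Peg 0: []
Peg 1: [3, 2]
Peg 2: [1]

After move 6 (2->1):
Peg 0: []
Peg 1: [3, 2, 1]
Peg 2: []

After move 7 (1->0):
Peg 0: [1]
Peg 1: [3, 2]
Peg 2: []

After move 8 (1->2):
Peg 0: [1]
Peg 1: [3]
Peg 2: [2]

After move 9 (0->1):
Peg 0: []
Peg 1: [3, 1]
Peg 2: [2]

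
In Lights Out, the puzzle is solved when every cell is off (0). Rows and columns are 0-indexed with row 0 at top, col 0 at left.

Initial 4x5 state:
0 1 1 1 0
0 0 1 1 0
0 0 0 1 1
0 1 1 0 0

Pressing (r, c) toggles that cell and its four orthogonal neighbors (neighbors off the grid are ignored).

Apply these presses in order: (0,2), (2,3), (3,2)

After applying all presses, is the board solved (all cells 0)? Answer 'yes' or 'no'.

After press 1 at (0,2):
0 0 0 0 0
0 0 0 1 0
0 0 0 1 1
0 1 1 0 0

After press 2 at (2,3):
0 0 0 0 0
0 0 0 0 0
0 0 1 0 0
0 1 1 1 0

After press 3 at (3,2):
0 0 0 0 0
0 0 0 0 0
0 0 0 0 0
0 0 0 0 0

Lights still on: 0

Answer: yes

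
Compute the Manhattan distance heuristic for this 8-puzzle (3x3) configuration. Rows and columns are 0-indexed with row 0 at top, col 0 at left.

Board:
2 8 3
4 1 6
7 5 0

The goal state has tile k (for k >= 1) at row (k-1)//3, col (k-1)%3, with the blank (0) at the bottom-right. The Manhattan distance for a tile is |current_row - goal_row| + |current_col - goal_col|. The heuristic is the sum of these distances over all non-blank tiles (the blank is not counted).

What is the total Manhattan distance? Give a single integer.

Answer: 6

Derivation:
Tile 2: at (0,0), goal (0,1), distance |0-0|+|0-1| = 1
Tile 8: at (0,1), goal (2,1), distance |0-2|+|1-1| = 2
Tile 3: at (0,2), goal (0,2), distance |0-0|+|2-2| = 0
Tile 4: at (1,0), goal (1,0), distance |1-1|+|0-0| = 0
Tile 1: at (1,1), goal (0,0), distance |1-0|+|1-0| = 2
Tile 6: at (1,2), goal (1,2), distance |1-1|+|2-2| = 0
Tile 7: at (2,0), goal (2,0), distance |2-2|+|0-0| = 0
Tile 5: at (2,1), goal (1,1), distance |2-1|+|1-1| = 1
Sum: 1 + 2 + 0 + 0 + 2 + 0 + 0 + 1 = 6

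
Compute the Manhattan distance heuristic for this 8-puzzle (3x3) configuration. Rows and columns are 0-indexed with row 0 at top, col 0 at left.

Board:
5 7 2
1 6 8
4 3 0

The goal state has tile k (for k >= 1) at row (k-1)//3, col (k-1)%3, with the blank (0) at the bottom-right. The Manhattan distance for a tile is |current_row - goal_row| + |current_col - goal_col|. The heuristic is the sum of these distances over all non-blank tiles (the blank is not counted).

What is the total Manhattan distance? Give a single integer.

Answer: 14

Derivation:
Tile 5: (0,0)->(1,1) = 2
Tile 7: (0,1)->(2,0) = 3
Tile 2: (0,2)->(0,1) = 1
Tile 1: (1,0)->(0,0) = 1
Tile 6: (1,1)->(1,2) = 1
Tile 8: (1,2)->(2,1) = 2
Tile 4: (2,0)->(1,0) = 1
Tile 3: (2,1)->(0,2) = 3
Sum: 2 + 3 + 1 + 1 + 1 + 2 + 1 + 3 = 14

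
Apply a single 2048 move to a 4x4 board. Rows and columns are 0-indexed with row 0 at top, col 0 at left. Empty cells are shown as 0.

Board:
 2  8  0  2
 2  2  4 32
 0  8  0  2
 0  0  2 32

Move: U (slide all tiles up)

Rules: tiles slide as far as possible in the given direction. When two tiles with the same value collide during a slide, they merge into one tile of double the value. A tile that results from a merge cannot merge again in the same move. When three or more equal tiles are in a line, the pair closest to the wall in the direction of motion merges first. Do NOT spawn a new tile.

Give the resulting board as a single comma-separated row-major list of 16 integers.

Slide up:
col 0: [2, 2, 0, 0] -> [4, 0, 0, 0]
col 1: [8, 2, 8, 0] -> [8, 2, 8, 0]
col 2: [0, 4, 0, 2] -> [4, 2, 0, 0]
col 3: [2, 32, 2, 32] -> [2, 32, 2, 32]

Answer: 4, 8, 4, 2, 0, 2, 2, 32, 0, 8, 0, 2, 0, 0, 0, 32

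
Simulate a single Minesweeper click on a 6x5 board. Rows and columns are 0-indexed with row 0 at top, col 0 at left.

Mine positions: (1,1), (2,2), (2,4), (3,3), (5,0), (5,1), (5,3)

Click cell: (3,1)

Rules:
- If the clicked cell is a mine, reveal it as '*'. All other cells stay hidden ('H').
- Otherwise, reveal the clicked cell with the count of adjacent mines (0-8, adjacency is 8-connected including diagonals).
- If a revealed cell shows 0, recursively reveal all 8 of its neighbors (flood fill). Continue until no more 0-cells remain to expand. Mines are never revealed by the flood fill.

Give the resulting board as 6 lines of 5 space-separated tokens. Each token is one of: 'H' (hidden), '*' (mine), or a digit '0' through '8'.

H H H H H
H H H H H
H H H H H
H 1 H H H
H H H H H
H H H H H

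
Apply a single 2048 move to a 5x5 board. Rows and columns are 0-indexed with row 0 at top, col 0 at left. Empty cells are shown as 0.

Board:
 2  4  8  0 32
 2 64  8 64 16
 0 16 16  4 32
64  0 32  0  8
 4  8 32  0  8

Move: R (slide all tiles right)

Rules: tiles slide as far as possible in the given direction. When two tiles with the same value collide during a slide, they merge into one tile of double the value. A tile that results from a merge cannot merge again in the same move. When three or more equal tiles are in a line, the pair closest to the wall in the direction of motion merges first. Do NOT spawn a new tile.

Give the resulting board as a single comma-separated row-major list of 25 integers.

Slide right:
row 0: [2, 4, 8, 0, 32] -> [0, 2, 4, 8, 32]
row 1: [2, 64, 8, 64, 16] -> [2, 64, 8, 64, 16]
row 2: [0, 16, 16, 4, 32] -> [0, 0, 32, 4, 32]
row 3: [64, 0, 32, 0, 8] -> [0, 0, 64, 32, 8]
row 4: [4, 8, 32, 0, 8] -> [0, 4, 8, 32, 8]

Answer: 0, 2, 4, 8, 32, 2, 64, 8, 64, 16, 0, 0, 32, 4, 32, 0, 0, 64, 32, 8, 0, 4, 8, 32, 8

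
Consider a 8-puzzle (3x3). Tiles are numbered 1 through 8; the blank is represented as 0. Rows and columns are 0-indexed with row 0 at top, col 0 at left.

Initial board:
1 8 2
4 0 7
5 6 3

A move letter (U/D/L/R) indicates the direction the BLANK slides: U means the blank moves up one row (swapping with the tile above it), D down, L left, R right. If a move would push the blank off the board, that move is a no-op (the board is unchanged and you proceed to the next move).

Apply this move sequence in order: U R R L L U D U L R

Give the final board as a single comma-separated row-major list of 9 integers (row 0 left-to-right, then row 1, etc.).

Answer: 1, 0, 2, 4, 8, 7, 5, 6, 3

Derivation:
After move 1 (U):
1 0 2
4 8 7
5 6 3

After move 2 (R):
1 2 0
4 8 7
5 6 3

After move 3 (R):
1 2 0
4 8 7
5 6 3

After move 4 (L):
1 0 2
4 8 7
5 6 3

After move 5 (L):
0 1 2
4 8 7
5 6 3

After move 6 (U):
0 1 2
4 8 7
5 6 3

After move 7 (D):
4 1 2
0 8 7
5 6 3

After move 8 (U):
0 1 2
4 8 7
5 6 3

After move 9 (L):
0 1 2
4 8 7
5 6 3

After move 10 (R):
1 0 2
4 8 7
5 6 3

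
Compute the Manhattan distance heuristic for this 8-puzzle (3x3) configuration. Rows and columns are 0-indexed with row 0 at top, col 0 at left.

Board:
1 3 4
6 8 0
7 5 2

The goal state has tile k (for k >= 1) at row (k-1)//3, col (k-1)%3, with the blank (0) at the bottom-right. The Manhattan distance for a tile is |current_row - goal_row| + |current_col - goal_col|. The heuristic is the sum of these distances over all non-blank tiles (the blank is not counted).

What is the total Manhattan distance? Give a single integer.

Answer: 11

Derivation:
Tile 1: (0,0)->(0,0) = 0
Tile 3: (0,1)->(0,2) = 1
Tile 4: (0,2)->(1,0) = 3
Tile 6: (1,0)->(1,2) = 2
Tile 8: (1,1)->(2,1) = 1
Tile 7: (2,0)->(2,0) = 0
Tile 5: (2,1)->(1,1) = 1
Tile 2: (2,2)->(0,1) = 3
Sum: 0 + 1 + 3 + 2 + 1 + 0 + 1 + 3 = 11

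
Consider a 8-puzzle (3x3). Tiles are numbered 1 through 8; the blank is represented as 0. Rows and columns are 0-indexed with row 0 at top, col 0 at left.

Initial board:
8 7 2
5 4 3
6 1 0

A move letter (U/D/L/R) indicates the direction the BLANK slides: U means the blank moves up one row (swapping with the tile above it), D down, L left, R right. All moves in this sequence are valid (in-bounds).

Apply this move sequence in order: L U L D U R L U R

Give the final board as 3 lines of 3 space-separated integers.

Answer: 7 0 2
8 5 3
6 4 1

Derivation:
After move 1 (L):
8 7 2
5 4 3
6 0 1

After move 2 (U):
8 7 2
5 0 3
6 4 1

After move 3 (L):
8 7 2
0 5 3
6 4 1

After move 4 (D):
8 7 2
6 5 3
0 4 1

After move 5 (U):
8 7 2
0 5 3
6 4 1

After move 6 (R):
8 7 2
5 0 3
6 4 1

After move 7 (L):
8 7 2
0 5 3
6 4 1

After move 8 (U):
0 7 2
8 5 3
6 4 1

After move 9 (R):
7 0 2
8 5 3
6 4 1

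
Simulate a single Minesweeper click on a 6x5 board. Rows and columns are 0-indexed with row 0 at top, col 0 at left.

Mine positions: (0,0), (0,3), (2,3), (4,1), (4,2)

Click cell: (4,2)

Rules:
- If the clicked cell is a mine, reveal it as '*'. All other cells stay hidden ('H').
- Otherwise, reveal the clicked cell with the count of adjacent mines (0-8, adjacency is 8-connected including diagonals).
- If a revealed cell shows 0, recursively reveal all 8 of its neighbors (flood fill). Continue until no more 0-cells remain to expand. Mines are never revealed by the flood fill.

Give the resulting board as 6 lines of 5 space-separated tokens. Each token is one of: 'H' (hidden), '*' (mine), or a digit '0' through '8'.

H H H H H
H H H H H
H H H H H
H H H H H
H H * H H
H H H H H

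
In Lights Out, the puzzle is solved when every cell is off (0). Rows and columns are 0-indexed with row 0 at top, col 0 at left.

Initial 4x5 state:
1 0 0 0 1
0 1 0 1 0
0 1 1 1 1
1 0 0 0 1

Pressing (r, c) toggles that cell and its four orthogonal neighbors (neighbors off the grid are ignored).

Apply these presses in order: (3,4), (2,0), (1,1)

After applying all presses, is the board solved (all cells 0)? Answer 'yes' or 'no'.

After press 1 at (3,4):
1 0 0 0 1
0 1 0 1 0
0 1 1 1 0
1 0 0 1 0

After press 2 at (2,0):
1 0 0 0 1
1 1 0 1 0
1 0 1 1 0
0 0 0 1 0

After press 3 at (1,1):
1 1 0 0 1
0 0 1 1 0
1 1 1 1 0
0 0 0 1 0

Lights still on: 10

Answer: no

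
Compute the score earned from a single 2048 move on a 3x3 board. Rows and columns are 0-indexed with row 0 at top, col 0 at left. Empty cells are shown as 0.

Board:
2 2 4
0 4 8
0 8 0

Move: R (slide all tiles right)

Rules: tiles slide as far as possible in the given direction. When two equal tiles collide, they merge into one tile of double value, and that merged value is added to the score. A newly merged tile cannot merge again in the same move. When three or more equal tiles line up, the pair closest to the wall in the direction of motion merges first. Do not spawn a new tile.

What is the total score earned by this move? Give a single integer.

Slide right:
row 0: [2, 2, 4] -> [0, 4, 4]  score +4 (running 4)
row 1: [0, 4, 8] -> [0, 4, 8]  score +0 (running 4)
row 2: [0, 8, 0] -> [0, 0, 8]  score +0 (running 4)
Board after move:
0 4 4
0 4 8
0 0 8

Answer: 4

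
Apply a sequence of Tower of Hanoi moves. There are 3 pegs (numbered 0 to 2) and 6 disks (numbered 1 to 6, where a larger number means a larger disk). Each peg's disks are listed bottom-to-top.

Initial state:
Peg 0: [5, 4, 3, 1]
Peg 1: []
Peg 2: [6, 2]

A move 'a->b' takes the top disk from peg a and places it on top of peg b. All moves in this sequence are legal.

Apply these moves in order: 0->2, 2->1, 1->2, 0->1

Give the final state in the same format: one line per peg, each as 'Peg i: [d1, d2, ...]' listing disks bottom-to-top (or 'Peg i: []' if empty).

Answer: Peg 0: [5, 4]
Peg 1: [3]
Peg 2: [6, 2, 1]

Derivation:
After move 1 (0->2):
Peg 0: [5, 4, 3]
Peg 1: []
Peg 2: [6, 2, 1]

After move 2 (2->1):
Peg 0: [5, 4, 3]
Peg 1: [1]
Peg 2: [6, 2]

After move 3 (1->2):
Peg 0: [5, 4, 3]
Peg 1: []
Peg 2: [6, 2, 1]

After move 4 (0->1):
Peg 0: [5, 4]
Peg 1: [3]
Peg 2: [6, 2, 1]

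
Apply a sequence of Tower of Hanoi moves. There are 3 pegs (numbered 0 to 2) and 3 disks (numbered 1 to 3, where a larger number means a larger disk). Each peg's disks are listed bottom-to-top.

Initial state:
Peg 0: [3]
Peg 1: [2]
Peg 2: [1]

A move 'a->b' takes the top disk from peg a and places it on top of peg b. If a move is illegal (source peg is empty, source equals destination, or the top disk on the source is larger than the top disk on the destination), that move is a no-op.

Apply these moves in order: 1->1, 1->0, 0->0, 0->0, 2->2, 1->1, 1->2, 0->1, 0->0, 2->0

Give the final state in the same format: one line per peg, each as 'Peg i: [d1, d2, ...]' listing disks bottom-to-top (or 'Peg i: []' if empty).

Answer: Peg 0: [3, 1]
Peg 1: [2]
Peg 2: []

Derivation:
After move 1 (1->1):
Peg 0: [3]
Peg 1: [2]
Peg 2: [1]

After move 2 (1->0):
Peg 0: [3, 2]
Peg 1: []
Peg 2: [1]

After move 3 (0->0):
Peg 0: [3, 2]
Peg 1: []
Peg 2: [1]

After move 4 (0->0):
Peg 0: [3, 2]
Peg 1: []
Peg 2: [1]

After move 5 (2->2):
Peg 0: [3, 2]
Peg 1: []
Peg 2: [1]

After move 6 (1->1):
Peg 0: [3, 2]
Peg 1: []
Peg 2: [1]

After move 7 (1->2):
Peg 0: [3, 2]
Peg 1: []
Peg 2: [1]

After move 8 (0->1):
Peg 0: [3]
Peg 1: [2]
Peg 2: [1]

After move 9 (0->0):
Peg 0: [3]
Peg 1: [2]
Peg 2: [1]

After move 10 (2->0):
Peg 0: [3, 1]
Peg 1: [2]
Peg 2: []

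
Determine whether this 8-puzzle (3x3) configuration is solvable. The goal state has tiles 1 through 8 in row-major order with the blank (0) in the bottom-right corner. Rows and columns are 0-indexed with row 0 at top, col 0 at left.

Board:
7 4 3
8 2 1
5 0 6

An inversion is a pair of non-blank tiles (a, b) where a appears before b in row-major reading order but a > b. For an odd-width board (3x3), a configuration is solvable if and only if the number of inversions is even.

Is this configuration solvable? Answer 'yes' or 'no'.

Inversions (pairs i<j in row-major order where tile[i] > tile[j] > 0): 16
16 is even, so the puzzle is solvable.

Answer: yes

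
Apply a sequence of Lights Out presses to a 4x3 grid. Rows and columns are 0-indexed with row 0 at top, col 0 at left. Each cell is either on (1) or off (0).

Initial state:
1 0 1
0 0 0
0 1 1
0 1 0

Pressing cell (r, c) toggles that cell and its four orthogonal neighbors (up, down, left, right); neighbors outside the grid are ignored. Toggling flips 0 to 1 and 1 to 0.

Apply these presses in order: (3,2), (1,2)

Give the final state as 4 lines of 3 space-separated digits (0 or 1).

After press 1 at (3,2):
1 0 1
0 0 0
0 1 0
0 0 1

After press 2 at (1,2):
1 0 0
0 1 1
0 1 1
0 0 1

Answer: 1 0 0
0 1 1
0 1 1
0 0 1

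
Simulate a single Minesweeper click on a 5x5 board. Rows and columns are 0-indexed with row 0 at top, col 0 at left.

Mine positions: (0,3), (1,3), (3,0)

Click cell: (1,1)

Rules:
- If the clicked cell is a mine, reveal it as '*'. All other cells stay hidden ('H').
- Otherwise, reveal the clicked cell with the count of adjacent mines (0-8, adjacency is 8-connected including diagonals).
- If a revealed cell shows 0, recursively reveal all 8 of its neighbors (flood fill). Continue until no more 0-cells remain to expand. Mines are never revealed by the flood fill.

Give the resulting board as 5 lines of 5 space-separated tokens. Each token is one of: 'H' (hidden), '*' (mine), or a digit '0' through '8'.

0 0 2 H H
0 0 2 H H
1 1 1 H H
H H H H H
H H H H H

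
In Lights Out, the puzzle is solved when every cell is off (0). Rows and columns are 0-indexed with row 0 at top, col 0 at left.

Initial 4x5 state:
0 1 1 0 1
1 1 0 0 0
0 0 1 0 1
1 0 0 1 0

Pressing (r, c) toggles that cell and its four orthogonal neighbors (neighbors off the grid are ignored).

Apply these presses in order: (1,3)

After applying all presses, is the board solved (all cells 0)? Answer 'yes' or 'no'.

Answer: no

Derivation:
After press 1 at (1,3):
0 1 1 1 1
1 1 1 1 1
0 0 1 1 1
1 0 0 1 0

Lights still on: 14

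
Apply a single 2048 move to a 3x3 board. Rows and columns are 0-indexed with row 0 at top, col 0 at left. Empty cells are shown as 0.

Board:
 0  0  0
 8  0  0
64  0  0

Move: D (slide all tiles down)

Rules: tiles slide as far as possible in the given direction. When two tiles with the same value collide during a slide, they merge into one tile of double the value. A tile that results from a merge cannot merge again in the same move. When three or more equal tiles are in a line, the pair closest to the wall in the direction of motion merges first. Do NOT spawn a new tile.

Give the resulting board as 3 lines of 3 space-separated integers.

Answer:  0  0  0
 8  0  0
64  0  0

Derivation:
Slide down:
col 0: [0, 8, 64] -> [0, 8, 64]
col 1: [0, 0, 0] -> [0, 0, 0]
col 2: [0, 0, 0] -> [0, 0, 0]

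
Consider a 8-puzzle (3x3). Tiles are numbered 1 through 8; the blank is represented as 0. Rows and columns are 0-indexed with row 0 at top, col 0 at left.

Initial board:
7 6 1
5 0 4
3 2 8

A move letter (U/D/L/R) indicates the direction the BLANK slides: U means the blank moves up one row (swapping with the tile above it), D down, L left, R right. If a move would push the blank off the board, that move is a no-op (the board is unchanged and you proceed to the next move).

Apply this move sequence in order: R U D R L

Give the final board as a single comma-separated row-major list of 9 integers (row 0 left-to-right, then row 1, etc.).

After move 1 (R):
7 6 1
5 4 0
3 2 8

After move 2 (U):
7 6 0
5 4 1
3 2 8

After move 3 (D):
7 6 1
5 4 0
3 2 8

After move 4 (R):
7 6 1
5 4 0
3 2 8

After move 5 (L):
7 6 1
5 0 4
3 2 8

Answer: 7, 6, 1, 5, 0, 4, 3, 2, 8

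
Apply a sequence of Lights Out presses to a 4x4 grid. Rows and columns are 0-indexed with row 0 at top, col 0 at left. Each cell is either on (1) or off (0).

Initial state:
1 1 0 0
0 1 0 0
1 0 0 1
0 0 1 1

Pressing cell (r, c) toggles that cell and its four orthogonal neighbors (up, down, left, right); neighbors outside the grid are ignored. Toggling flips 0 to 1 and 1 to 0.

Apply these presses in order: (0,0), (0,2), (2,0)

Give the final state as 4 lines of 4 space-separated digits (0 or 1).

After press 1 at (0,0):
0 0 0 0
1 1 0 0
1 0 0 1
0 0 1 1

After press 2 at (0,2):
0 1 1 1
1 1 1 0
1 0 0 1
0 0 1 1

After press 3 at (2,0):
0 1 1 1
0 1 1 0
0 1 0 1
1 0 1 1

Answer: 0 1 1 1
0 1 1 0
0 1 0 1
1 0 1 1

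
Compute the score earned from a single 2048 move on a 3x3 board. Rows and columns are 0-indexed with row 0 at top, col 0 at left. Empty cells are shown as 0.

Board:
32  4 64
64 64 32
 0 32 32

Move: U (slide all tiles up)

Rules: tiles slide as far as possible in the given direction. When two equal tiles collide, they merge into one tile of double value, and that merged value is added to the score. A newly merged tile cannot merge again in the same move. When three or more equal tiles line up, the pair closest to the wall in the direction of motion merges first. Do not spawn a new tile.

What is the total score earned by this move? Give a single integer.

Slide up:
col 0: [32, 64, 0] -> [32, 64, 0]  score +0 (running 0)
col 1: [4, 64, 32] -> [4, 64, 32]  score +0 (running 0)
col 2: [64, 32, 32] -> [64, 64, 0]  score +64 (running 64)
Board after move:
32  4 64
64 64 64
 0 32  0

Answer: 64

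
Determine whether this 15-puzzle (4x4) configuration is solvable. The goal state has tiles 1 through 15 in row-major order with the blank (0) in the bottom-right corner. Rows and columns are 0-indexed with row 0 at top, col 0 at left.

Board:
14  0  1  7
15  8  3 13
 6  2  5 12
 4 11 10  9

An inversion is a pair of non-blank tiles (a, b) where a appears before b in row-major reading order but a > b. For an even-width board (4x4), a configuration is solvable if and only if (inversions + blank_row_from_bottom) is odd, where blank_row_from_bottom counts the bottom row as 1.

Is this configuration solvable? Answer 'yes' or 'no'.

Answer: no

Derivation:
Inversions: 54
Blank is in row 0 (0-indexed from top), which is row 4 counting from the bottom (bottom = 1).
54 + 4 = 58, which is even, so the puzzle is not solvable.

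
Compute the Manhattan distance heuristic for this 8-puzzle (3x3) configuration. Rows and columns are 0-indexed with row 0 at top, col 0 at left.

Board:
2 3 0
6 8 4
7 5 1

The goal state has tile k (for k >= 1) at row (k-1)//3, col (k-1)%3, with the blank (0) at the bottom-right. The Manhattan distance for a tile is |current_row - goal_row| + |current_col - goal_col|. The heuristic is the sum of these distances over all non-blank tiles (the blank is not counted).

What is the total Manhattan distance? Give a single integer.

Answer: 12

Derivation:
Tile 2: (0,0)->(0,1) = 1
Tile 3: (0,1)->(0,2) = 1
Tile 6: (1,0)->(1,2) = 2
Tile 8: (1,1)->(2,1) = 1
Tile 4: (1,2)->(1,0) = 2
Tile 7: (2,0)->(2,0) = 0
Tile 5: (2,1)->(1,1) = 1
Tile 1: (2,2)->(0,0) = 4
Sum: 1 + 1 + 2 + 1 + 2 + 0 + 1 + 4 = 12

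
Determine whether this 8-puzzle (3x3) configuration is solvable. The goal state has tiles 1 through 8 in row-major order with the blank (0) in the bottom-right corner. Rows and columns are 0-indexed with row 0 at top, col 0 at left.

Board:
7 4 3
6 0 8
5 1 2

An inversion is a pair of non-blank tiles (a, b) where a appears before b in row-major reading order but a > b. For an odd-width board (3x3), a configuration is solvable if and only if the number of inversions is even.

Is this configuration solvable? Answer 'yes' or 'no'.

Answer: no

Derivation:
Inversions (pairs i<j in row-major order where tile[i] > tile[j] > 0): 19
19 is odd, so the puzzle is not solvable.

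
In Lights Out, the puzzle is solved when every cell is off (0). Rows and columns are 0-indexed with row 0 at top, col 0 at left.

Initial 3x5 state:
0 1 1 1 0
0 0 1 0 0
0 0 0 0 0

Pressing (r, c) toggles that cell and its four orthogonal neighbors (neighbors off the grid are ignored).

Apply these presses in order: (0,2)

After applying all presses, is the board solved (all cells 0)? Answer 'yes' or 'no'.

Answer: yes

Derivation:
After press 1 at (0,2):
0 0 0 0 0
0 0 0 0 0
0 0 0 0 0

Lights still on: 0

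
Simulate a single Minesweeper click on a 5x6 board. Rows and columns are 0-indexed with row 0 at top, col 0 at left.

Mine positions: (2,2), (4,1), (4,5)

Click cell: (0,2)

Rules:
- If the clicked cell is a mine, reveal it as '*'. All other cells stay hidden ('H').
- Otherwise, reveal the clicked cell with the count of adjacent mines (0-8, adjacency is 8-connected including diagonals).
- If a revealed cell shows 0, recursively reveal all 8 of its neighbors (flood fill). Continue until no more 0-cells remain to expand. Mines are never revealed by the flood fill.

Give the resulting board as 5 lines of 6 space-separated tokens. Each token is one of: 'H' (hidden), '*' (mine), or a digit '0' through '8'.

0 0 0 0 0 0
0 1 1 1 0 0
0 1 H 1 0 0
1 2 H 1 1 1
H H H H H H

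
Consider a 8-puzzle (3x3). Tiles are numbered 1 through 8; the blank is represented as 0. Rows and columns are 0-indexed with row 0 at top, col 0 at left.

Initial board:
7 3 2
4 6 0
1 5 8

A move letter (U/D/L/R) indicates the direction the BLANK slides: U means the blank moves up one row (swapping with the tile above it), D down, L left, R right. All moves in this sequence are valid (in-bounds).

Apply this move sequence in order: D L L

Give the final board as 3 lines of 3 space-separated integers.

After move 1 (D):
7 3 2
4 6 8
1 5 0

After move 2 (L):
7 3 2
4 6 8
1 0 5

After move 3 (L):
7 3 2
4 6 8
0 1 5

Answer: 7 3 2
4 6 8
0 1 5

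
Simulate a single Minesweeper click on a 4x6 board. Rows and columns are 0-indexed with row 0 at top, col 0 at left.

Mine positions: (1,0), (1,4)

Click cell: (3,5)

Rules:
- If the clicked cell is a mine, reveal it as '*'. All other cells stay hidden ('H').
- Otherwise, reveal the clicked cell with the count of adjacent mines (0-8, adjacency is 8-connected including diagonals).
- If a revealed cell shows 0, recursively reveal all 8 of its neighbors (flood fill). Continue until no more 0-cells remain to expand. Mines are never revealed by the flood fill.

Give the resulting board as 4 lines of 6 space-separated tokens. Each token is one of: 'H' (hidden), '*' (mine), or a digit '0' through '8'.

H 1 0 1 H H
H 1 0 1 H H
1 1 0 1 1 1
0 0 0 0 0 0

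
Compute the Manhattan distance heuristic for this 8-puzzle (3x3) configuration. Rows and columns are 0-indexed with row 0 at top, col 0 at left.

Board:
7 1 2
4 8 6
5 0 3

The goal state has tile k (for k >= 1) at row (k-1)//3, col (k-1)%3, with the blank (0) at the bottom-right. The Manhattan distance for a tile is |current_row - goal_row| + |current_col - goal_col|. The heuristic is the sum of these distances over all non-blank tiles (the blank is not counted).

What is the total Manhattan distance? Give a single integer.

Tile 7: at (0,0), goal (2,0), distance |0-2|+|0-0| = 2
Tile 1: at (0,1), goal (0,0), distance |0-0|+|1-0| = 1
Tile 2: at (0,2), goal (0,1), distance |0-0|+|2-1| = 1
Tile 4: at (1,0), goal (1,0), distance |1-1|+|0-0| = 0
Tile 8: at (1,1), goal (2,1), distance |1-2|+|1-1| = 1
Tile 6: at (1,2), goal (1,2), distance |1-1|+|2-2| = 0
Tile 5: at (2,0), goal (1,1), distance |2-1|+|0-1| = 2
Tile 3: at (2,2), goal (0,2), distance |2-0|+|2-2| = 2
Sum: 2 + 1 + 1 + 0 + 1 + 0 + 2 + 2 = 9

Answer: 9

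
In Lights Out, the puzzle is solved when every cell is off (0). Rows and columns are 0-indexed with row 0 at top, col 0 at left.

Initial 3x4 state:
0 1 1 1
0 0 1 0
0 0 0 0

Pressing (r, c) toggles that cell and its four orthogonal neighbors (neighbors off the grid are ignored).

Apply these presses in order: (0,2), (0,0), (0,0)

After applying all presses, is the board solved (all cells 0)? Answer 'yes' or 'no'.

Answer: yes

Derivation:
After press 1 at (0,2):
0 0 0 0
0 0 0 0
0 0 0 0

After press 2 at (0,0):
1 1 0 0
1 0 0 0
0 0 0 0

After press 3 at (0,0):
0 0 0 0
0 0 0 0
0 0 0 0

Lights still on: 0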